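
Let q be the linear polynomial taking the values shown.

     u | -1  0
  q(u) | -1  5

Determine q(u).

q(u) = 6u + 5

Using the Lagrange interpolation formula with nodes -1, 0:
  L_0(u) = u / -1
  L_1(u) = (u + 1) / 1
Then q(u) = -1·L_0(u) + 5·L_1(u).
Expanding and collecting terms gives q(u) = 6u + 5.
Check: q(-1) = -1. ✓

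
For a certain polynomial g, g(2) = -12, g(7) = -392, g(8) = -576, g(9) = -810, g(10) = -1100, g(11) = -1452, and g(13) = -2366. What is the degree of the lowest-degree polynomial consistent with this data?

3

Divided differences on the nodes 2, 7, 8, 9, 10, 11, 13:
  order 0: -12  -392  -576  -810  -1100  -1452  -2366
  order 1: -76  -184  -234  -290  -352  -457
  order 2: -18  -25  -28  -31  -35
  order 3: -1  -1  -1  -1
  order 4: 0  0  0
  order 5: 0  0
  order 6: 0
The order-3 divided differences are all -1 (nonzero) and every higher order vanishes, so the data lies on a polynomial of degree exactly 3.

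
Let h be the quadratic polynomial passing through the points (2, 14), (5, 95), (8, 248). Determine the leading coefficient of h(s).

Write h(s) = as^2 + bs + c. Substituting each data point gives a linear system:
  4a + 2b + c = 14
  25a + 5b + c = 95
  64a + 8b + c = 248
Solving the system yields a = 4, b = -1, c = 0.
So h(s) = 4s² - s.
The leading coefficient is 4.

4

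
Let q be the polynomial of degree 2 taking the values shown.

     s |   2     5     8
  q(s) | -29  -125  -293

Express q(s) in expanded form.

q(s) = -4s^2 - 4s - 5

Write q(s) = as^2 + bs + c. Substituting each data point gives a linear system:
  4a + 2b + c = -29
  25a + 5b + c = -125
  64a + 8b + c = -293
Solving the system yields a = -4, b = -4, c = -5.
So q(s) = -4s^2 - 4s - 5.
Check: q(2) = -29. ✓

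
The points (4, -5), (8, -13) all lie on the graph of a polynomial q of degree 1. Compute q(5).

Using the Lagrange interpolation formula with nodes 4, 8:
  L_0(t) = (t - 8) / -4
  L_1(t) = (t - 4) / 4
Then q(t) = -5·L_0(t) - 13·L_1(t).
Expanding and collecting terms gives q(t) = -2t + 3.
Evaluating at t = 5: q(5) = -7.

-7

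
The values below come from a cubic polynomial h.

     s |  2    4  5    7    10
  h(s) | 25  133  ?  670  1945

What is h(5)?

250

The 4 known points determine the degree-3 polynomial uniquely.
Write h(s) = as^3 + bs^2 + cs + d. Substituting each data point gives a linear system:
  8a + 4b + 2c + d = 25
  64a + 16b + 4c + d = 133
  343a + 49b + 7c + d = 670
  1000a + 100b + 10c + d = 1945
Solving the system yields a = 2, b = -1, c = 4, d = 5.
So h(s) = 2s^3 - s^2 + 4s + 5.
Then h(5) = 250.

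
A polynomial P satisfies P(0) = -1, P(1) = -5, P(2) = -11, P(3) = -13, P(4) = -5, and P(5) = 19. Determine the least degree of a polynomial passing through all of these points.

Forward differences of the values at n = 0, 1, 2, 3, 4, 5:
  P  : -1  -5  -11  -13  -5  19
  Δ  : -4  -6  -2  8  24
  Δ^2: -2  4  10  16
  Δ^3: 6  6  6
  Δ^4: 0  0
  Δ^5: 0
The third differences are constant (6) and nonzero, while all higher differences vanish, so the minimal degree is 3.

3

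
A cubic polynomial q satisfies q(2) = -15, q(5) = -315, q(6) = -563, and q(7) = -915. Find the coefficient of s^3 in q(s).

Write q(s) = as^3 + bs^2 + cs + d. Substituting each data point gives a linear system:
  8a + 4b + 2c + d = -15
  125a + 25b + 5c + d = -315
  216a + 36b + 6c + d = -563
  343a + 49b + 7c + d = -915
Solving the system yields a = -3, b = 2, c = 3, d = -5.
So q(s) = -3s³ + 2s² + 3s - 5.
The leading coefficient is -3.

-3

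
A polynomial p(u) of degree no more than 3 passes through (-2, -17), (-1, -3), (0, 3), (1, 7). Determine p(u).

Using the Lagrange interpolation formula with nodes -2, -1, 0, 1:
  L_0(u) = (u + 1)u(u - 1) / -6
  L_1(u) = (u + 2)u(u - 1) / 2
  L_2(u) = (u + 2)(u + 1)(u - 1) / -2
  L_3(u) = (u + 2)(u + 1)u / 6
Then p(u) = -17·L_0(u) - 3·L_1(u) + 3·L_2(u) + 7·L_3(u).
Expanding and collecting terms gives p(u) = u^3 - u^2 + 4u + 3.
Check: p(-1) = -3. ✓

p(u) = u^3 - u^2 + 4u + 3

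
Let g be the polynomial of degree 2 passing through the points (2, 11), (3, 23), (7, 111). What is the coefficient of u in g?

Write g(u) = au^2 + bu + c. Substituting each data point gives a linear system:
  4a + 2b + c = 11
  9a + 3b + c = 23
  49a + 7b + c = 111
Solving the system yields a = 2, b = 2, c = -1.
So g(u) = 2u^2 + 2u - 1.
The coefficient of u is 2.

2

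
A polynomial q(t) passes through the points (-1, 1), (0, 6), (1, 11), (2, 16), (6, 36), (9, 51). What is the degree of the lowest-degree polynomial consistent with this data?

1

Divided differences on the nodes -1, 0, 1, 2, 6, 9:
  order 0: 1  6  11  16  36  51
  order 1: 5  5  5  5  5
  order 2: 0  0  0  0
  order 3: 0  0  0
  order 4: 0  0
  order 5: 0
The order-1 divided differences are all 5 (nonzero) and every higher order vanishes, so the data lies on a polynomial of degree exactly 1.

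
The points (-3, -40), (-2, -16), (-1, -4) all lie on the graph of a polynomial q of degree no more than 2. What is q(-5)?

-124

Forward differences of the values at u = -3, -2, -1:
  q  : -40  -16  -4
  Δ  : 24  12
  Δ^2: -12
The second differences are constant, confirming degree 2.
Interpolating (Newton forward form) and evaluating at u = -5 gives q(-5) = -124.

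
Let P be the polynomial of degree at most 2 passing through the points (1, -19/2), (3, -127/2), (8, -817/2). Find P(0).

-1/2

Write P(x) = ax^2 + bx + c. Substituting each data point gives a linear system:
  a + b + c = -19/2
  9a + 3b + c = -127/2
  64a + 8b + c = -817/2
Solving the system yields a = -6, b = -3, c = -1/2.
So P(x) = -6x^2 - 3x - 1/2.
Then P(0) = -1/2.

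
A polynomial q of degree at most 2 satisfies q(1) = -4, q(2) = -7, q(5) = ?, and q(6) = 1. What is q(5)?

-4

The 3 known points determine the degree-2 polynomial uniquely.
Write q(s) = as^2 + bs + c. Substituting each data point gives a linear system:
  a + b + c = -4
  4a + 2b + c = -7
  36a + 6b + c = 1
Solving the system yields a = 1, b = -6, c = 1.
So q(s) = s^2 - 6s + 1.
Then q(5) = -4.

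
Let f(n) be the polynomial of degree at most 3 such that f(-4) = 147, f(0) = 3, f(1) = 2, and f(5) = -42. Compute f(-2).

35

Write f(n) = an^3 + bn^2 + cn + d. Substituting each data point gives a linear system:
  -64a + 16b - 4c + d = 147
  d = 3
  a + b + c + d = 2
  125a + 25b + 5c + d = -42
Solving the system yields a = -1, b = 4, c = -4, d = 3.
So f(n) = -n³ + 4n² - 4n + 3.
Then f(-2) = 35.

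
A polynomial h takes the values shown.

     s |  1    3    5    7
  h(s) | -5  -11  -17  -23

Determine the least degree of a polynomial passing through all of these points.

Divided differences on the nodes 1, 3, 5, 7:
  order 0: -5  -11  -17  -23
  order 1: -3  -3  -3
  order 2: 0  0
  order 3: 0
The order-1 divided differences are all -3 (nonzero) and every higher order vanishes, so the data lies on a polynomial of degree exactly 1.

1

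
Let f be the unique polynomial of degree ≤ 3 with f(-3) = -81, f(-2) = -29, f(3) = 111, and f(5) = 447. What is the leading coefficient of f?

3

Write f(s) = as^3 + bs^2 + cs + d. Substituting each data point gives a linear system:
  -27a + 9b - 3c + d = -81
  -8a + 4b - 2c + d = -29
  27a + 9b + 3c + d = 111
  125a + 25b + 5c + d = 447
Solving the system yields a = 3, b = 2, c = 5, d = -3.
So f(s) = 3s³ + 2s² + 5s - 3.
The leading coefficient is 3.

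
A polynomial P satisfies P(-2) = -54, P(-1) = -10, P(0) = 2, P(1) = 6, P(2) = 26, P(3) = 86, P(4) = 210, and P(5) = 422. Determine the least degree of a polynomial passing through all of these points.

Forward differences of the values at x = -2, -1, 0, 1, 2, 3, 4, 5:
  P  : -54  -10  2  6  26  86  210  422
  Δ  : 44  12  4  20  60  124  212
  Δ^2: -32  -8  16  40  64  88
  Δ^3: 24  24  24  24  24
  Δ^4: 0  0  0  0
  Δ^5: 0  0  0
  Δ^6: 0  0
  Δ^7: 0
The third differences are constant (24) and nonzero, while all higher differences vanish, so the minimal degree is 3.

3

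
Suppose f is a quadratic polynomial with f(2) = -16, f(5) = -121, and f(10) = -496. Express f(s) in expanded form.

Write f(s) = as^2 + bs + c. Substituting each data point gives a linear system:
  4a + 2b + c = -16
  25a + 5b + c = -121
  100a + 10b + c = -496
Solving the system yields a = -5, b = 0, c = 4.
So f(s) = -5s² + 4.
Check: f(2) = -16. ✓

f(s) = -5s^2 + 4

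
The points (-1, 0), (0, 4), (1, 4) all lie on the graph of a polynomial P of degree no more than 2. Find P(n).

Using the Lagrange interpolation formula with nodes -1, 0, 1:
  L_0(n) = n(n - 1) / 2
  L_1(n) = (n + 1)(n - 1) / -1
  L_2(n) = (n + 1)n / 2
Then P(n) = 0·L_0(n) + 4·L_1(n) + 4·L_2(n).
Expanding and collecting terms gives P(n) = -2n^2 + 2n + 4.
Check: P(1) = 4. ✓

P(n) = -2n^2 + 2n + 4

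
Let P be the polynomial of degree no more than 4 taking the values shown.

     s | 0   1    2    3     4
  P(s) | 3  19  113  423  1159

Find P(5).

2603

Write P(s) = as^4 + bs^3 + cs^2 + ds + e. Substituting each data point gives a linear system:
  e = 3
  a + b + c + d + e = 19
  16a + 8b + 4c + 2d + e = 113
  81a + 27b + 9c + 3d + e = 423
  256a + 64b + 16c + 4d + e = 1159
Solving the system yields a = 3, b = 5, c = 3, d = 5, e = 3.
So P(s) = 3s^4 + 5s^3 + 3s^2 + 5s + 3.
Then P(5) = 2603.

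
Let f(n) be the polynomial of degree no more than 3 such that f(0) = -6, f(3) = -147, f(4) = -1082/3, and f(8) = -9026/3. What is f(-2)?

Write f(n) = an^3 + bn^2 + cn + d. Substituting each data point gives a linear system:
  d = -6
  27a + 9b + 3c + d = -147
  64a + 16b + 4c + d = -1082/3
  512a + 64b + 8c + d = -9026/3
Solving the system yields a = -6, b = 1/3, c = 6, d = -6.
So f(n) = -6n^3 + (1/3)n^2 + 6n - 6.
Then f(-2) = 94/3.

94/3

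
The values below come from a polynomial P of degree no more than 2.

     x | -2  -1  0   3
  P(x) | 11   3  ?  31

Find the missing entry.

The 3 known points determine the degree-2 polynomial uniquely.
Write P(x) = ax^2 + bx + c. Substituting each data point gives a linear system:
  4a - 2b + c = 11
  a - b + c = 3
  9a + 3b + c = 31
Solving the system yields a = 3, b = 1, c = 1.
So P(x) = 3x^2 + x + 1.
Then P(0) = 1.

1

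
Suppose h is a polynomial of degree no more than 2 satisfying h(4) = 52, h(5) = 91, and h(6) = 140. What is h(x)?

Write h(x) = ax^2 + bx + c. Substituting each data point gives a linear system:
  16a + 4b + c = 52
  25a + 5b + c = 91
  36a + 6b + c = 140
Solving the system yields a = 5, b = -6, c = -4.
So h(x) = 5x^2 - 6x - 4.
Check: h(6) = 140. ✓

h(x) = 5x^2 - 6x - 4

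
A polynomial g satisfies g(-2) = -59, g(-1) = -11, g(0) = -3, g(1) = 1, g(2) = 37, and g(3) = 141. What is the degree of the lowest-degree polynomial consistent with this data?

Forward differences of the values at t = -2, -1, 0, 1, 2, 3:
  g  : -59  -11  -3  1  37  141
  Δ  : 48  8  4  36  104
  Δ^2: -40  -4  32  68
  Δ^3: 36  36  36
  Δ^4: 0  0
  Δ^5: 0
The third differences are constant (36) and nonzero, while all higher differences vanish, so the minimal degree is 3.

3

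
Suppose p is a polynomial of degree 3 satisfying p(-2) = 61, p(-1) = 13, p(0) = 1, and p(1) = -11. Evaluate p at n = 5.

-779

Write p(n) = an^3 + bn^2 + cn + d. Substituting each data point gives a linear system:
  -8a + 4b - 2c + d = 61
  -a + b - c + d = 13
  d = 1
  a + b + c + d = -11
Solving the system yields a = -6, b = 0, c = -6, d = 1.
So p(n) = -6n³ - 6n + 1.
Then p(5) = -779.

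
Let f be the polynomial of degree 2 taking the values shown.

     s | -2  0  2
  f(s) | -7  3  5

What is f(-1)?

Using the Lagrange interpolation formula with nodes -2, 0, 2:
  L_0(s) = s(s - 2) / 8
  L_1(s) = (s + 2)(s - 2) / -4
  L_2(s) = (s + 2)s / 8
Then f(s) = -7·L_0(s) + 3·L_1(s) + 5·L_2(s).
Expanding and collecting terms gives f(s) = -s^2 + 3s + 3.
Evaluating at s = -1: f(-1) = -1.

-1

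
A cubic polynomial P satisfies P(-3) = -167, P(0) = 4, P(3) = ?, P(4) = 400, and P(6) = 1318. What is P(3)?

The 4 known points determine the degree-3 polynomial uniquely.
Write P(x) = ax^3 + bx^2 + cx + d. Substituting each data point gives a linear system:
  -27a + 9b - 3c + d = -167
  d = 4
  64a + 16b + 4c + d = 400
  216a + 36b + 6c + d = 1318
Solving the system yields a = 6, b = 0, c = 3, d = 4.
So P(x) = 6x³ + 3x + 4.
Then P(3) = 175.

175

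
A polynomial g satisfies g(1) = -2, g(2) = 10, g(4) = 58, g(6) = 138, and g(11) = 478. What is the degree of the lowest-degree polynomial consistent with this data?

Divided differences on the nodes 1, 2, 4, 6, 11:
  order 0: -2  10  58  138  478
  order 1: 12  24  40  68
  order 2: 4  4  4
  order 3: 0  0
  order 4: 0
The order-2 divided differences are all 4 (nonzero) and every higher order vanishes, so the data lies on a polynomial of degree exactly 2.

2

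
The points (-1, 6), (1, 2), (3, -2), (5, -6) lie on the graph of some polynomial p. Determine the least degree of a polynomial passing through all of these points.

Forward differences of the values at x = -1, 1, 3, 5:
  p  : 6  2  -2  -6
  Δ  : -4  -4  -4
  Δ^2: 0  0
  Δ^3: 0
The first differences are constant (-4) and nonzero, while all higher differences vanish, so the minimal degree is 1.

1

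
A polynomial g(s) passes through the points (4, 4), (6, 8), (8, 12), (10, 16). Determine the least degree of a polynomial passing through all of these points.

1

Forward differences of the values at s = 4, 6, 8, 10:
  g  : 4  8  12  16
  Δ  : 4  4  4
  Δ^2: 0  0
  Δ^3: 0
The first differences are constant (4) and nonzero, while all higher differences vanish, so the minimal degree is 1.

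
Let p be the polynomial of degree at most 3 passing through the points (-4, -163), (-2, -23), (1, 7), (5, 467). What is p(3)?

Using the Lagrange interpolation formula with nodes -4, -2, 1, 5:
  L_0(n) = (n + 2)(n - 1)(n - 5) / -90
  L_1(n) = (n + 4)(n - 1)(n - 5) / 42
  L_2(n) = (n + 4)(n + 2)(n - 5) / -60
  L_3(n) = (n + 4)(n + 2)(n - 1) / 252
Then p(n) = -163·L_0(n) - 23·L_1(n) + 7·L_2(n) + 467·L_3(n).
Expanding and collecting terms gives p(n) = 3n³ + 3n² + 4n - 3.
Evaluating at n = 3: p(3) = 117.

117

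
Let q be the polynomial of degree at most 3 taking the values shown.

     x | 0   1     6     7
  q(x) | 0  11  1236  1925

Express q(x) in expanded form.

q(x) = 5x^3 + 4x^2 + 2x

Write q(x) = ax^3 + bx^2 + cx + d. Substituting each data point gives a linear system:
  d = 0
  a + b + c + d = 11
  216a + 36b + 6c + d = 1236
  343a + 49b + 7c + d = 1925
Solving the system yields a = 5, b = 4, c = 2, d = 0.
So q(x) = 5x³ + 4x² + 2x.
Check: q(6) = 1236. ✓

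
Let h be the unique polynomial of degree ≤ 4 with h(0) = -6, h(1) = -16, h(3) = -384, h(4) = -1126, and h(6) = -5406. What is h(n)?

Using the Lagrange interpolation formula with nodes 0, 1, 3, 4, 6:
  L_0(n) = (n - 1)(n - 3)(n - 4)(n - 6) / 72
  L_1(n) = n(n - 3)(n - 4)(n - 6) / -30
  L_2(n) = n(n - 1)(n - 4)(n - 6) / 18
  L_3(n) = n(n - 1)(n - 3)(n - 6) / -24
  L_4(n) = n(n - 1)(n - 3)(n - 4) / 180
Then h(n) = -6·L_0(n) - 16·L_1(n) - 384·L_2(n) - 1126·L_3(n) - 5406·L_4(n).
Expanding and collecting terms gives h(n) = -4n^4 - 6n^2 - 6.
Check: h(4) = -1126. ✓

h(n) = -4n^4 - 6n^2 - 6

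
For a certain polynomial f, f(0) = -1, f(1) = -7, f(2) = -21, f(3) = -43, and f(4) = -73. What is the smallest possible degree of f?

2

Forward differences of the values at u = 0, 1, 2, 3, 4:
  f  : -1  -7  -21  -43  -73
  Δ  : -6  -14  -22  -30
  Δ^2: -8  -8  -8
  Δ^3: 0  0
  Δ^4: 0
The second differences are constant (-8) and nonzero, while all higher differences vanish, so the minimal degree is 2.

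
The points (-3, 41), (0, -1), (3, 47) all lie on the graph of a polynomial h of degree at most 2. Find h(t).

h(t) = 5t^2 + t - 1

Write h(t) = at^2 + bt + c. Substituting each data point gives a linear system:
  9a - 3b + c = 41
  c = -1
  9a + 3b + c = 47
Solving the system yields a = 5, b = 1, c = -1.
So h(t) = 5t² + t - 1.
Check: h(-3) = 41. ✓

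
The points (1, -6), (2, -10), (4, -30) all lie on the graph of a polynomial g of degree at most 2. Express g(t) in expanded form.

Write g(t) = at^2 + bt + c. Substituting each data point gives a linear system:
  a + b + c = -6
  4a + 2b + c = -10
  16a + 4b + c = -30
Solving the system yields a = -2, b = 2, c = -6.
So g(t) = -2t² + 2t - 6.
Check: g(4) = -30. ✓

g(t) = -2t^2 + 2t - 6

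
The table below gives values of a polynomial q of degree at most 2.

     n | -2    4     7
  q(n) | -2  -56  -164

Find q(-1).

Using the Lagrange interpolation formula with nodes -2, 4, 7:
  L_0(n) = (n - 4)(n - 7) / 54
  L_1(n) = (n + 2)(n - 7) / -18
  L_2(n) = (n + 2)(n - 4) / 27
Then q(n) = -2·L_0(n) - 56·L_1(n) - 164·L_2(n).
Expanding and collecting terms gives q(n) = -3n² - 3n + 4.
Evaluating at n = -1: q(-1) = 4.

4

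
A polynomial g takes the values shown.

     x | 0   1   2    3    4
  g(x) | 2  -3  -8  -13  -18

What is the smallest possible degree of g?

1

Forward differences of the values at x = 0, 1, 2, 3, 4:
  g  : 2  -3  -8  -13  -18
  Δ  : -5  -5  -5  -5
  Δ^2: 0  0  0
  Δ^3: 0  0
  Δ^4: 0
The first differences are constant (-5) and nonzero, while all higher differences vanish, so the minimal degree is 1.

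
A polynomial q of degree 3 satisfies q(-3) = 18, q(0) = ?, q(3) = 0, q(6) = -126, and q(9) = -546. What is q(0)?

On equispaced nodes a degree-3 polynomial has vanishing fourth forward difference, so
  q(-3) - 4·q(0) + 6·q(3) - 4·q(6) + q(9) = 0.
Substituting the known values and solving for q(0):
  -4·q(0) = 24
  q(0) = -6.

-6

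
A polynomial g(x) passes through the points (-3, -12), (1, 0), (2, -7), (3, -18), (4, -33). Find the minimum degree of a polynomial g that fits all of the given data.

Divided differences on the nodes -3, 1, 2, 3, 4:
  order 0: -12  0  -7  -18  -33
  order 1: 3  -7  -11  -15
  order 2: -2  -2  -2
  order 3: 0  0
  order 4: 0
The order-2 divided differences are all -2 (nonzero) and every higher order vanishes, so the data lies on a polynomial of degree exactly 2.

2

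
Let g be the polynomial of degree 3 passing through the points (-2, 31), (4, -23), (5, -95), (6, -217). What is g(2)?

Write g(u) = au^3 + bu^2 + cu + d. Substituting each data point gives a linear system:
  -8a + 4b - 2c + d = 31
  64a + 16b + 4c + d = -23
  125a + 25b + 5c + d = -95
  216a + 36b + 6c + d = -217
Solving the system yields a = -2, b = 5, c = 5, d = 5.
So g(u) = -2u^3 + 5u^2 + 5u + 5.
Then g(2) = 19.

19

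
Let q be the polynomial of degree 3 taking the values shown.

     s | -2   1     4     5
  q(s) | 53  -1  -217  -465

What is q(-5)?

Write q(s) = as^3 + bs^2 + cs + d. Substituting each data point gives a linear system:
  -8a + 4b - 2c + d = 53
  a + b + c + d = -1
  64a + 16b + 4c + d = -217
  125a + 25b + 5c + d = -465
Solving the system yields a = -5, b = 6, c = 3, d = -5.
So q(s) = -5s³ + 6s² + 3s - 5.
Then q(-5) = 755.

755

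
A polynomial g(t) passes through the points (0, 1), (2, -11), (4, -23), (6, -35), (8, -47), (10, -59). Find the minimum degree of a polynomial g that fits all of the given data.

1

Forward differences of the values at t = 0, 2, 4, 6, 8, 10:
  g  : 1  -11  -23  -35  -47  -59
  Δ  : -12  -12  -12  -12  -12
  Δ^2: 0  0  0  0
  Δ^3: 0  0  0
  Δ^4: 0  0
  Δ^5: 0
The first differences are constant (-12) and nonzero, while all higher differences vanish, so the minimal degree is 1.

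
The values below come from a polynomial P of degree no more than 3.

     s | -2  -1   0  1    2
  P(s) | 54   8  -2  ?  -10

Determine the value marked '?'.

On equispaced nodes a degree-3 polynomial has vanishing fourth forward difference, so
  P(-2) - 4·P(-1) + 6·P(0) - 4·P(1) + P(2) = 0.
Substituting the known values and solving for P(1):
  -4·P(1) = 0
  P(1) = 0.

0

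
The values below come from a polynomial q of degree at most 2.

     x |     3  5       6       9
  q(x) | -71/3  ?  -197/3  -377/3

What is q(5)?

The 3 known points determine the degree-2 polynomial uniquely.
Write q(x) = ax^2 + bx + c. Substituting each data point gives a linear system:
  9a + 3b + c = -71/3
  36a + 6b + c = -197/3
  81a + 9b + c = -377/3
Solving the system yields a = -1, b = -5, c = 1/3.
So q(x) = -x^2 - 5x + 1/3.
Then q(5) = -149/3.

-149/3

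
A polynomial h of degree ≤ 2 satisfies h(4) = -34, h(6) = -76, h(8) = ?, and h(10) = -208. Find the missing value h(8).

The 3 known points determine the degree-2 polynomial uniquely.
Write h(n) = an^2 + bn + c. Substituting each data point gives a linear system:
  16a + 4b + c = -34
  36a + 6b + c = -76
  100a + 10b + c = -208
Solving the system yields a = -2, b = -1, c = 2.
So h(n) = -2n^2 - n + 2.
Then h(8) = -134.

-134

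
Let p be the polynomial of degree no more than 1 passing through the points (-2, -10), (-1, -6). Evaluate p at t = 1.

2

Write p(t) = at + b. Substituting each data point gives a linear system:
  -2a + b = -10
  -a + b = -6
Solving the system yields a = 4, b = -2.
So p(t) = 4t - 2.
Then p(1) = 2.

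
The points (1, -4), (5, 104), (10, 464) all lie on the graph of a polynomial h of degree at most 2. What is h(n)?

Write h(n) = an^2 + bn + c. Substituting each data point gives a linear system:
  a + b + c = -4
  25a + 5b + c = 104
  100a + 10b + c = 464
Solving the system yields a = 5, b = -3, c = -6.
So h(n) = 5n² - 3n - 6.
Check: h(1) = -4. ✓

h(n) = 5n^2 - 3n - 6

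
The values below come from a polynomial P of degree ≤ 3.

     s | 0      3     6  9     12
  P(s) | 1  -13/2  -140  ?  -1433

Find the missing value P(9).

On equispaced nodes a degree-3 polynomial has vanishing fourth forward difference, so
  P(0) - 4·P(3) + 6·P(6) - 4·P(9) + P(12) = 0.
Substituting the known values and solving for P(9):
  -4·P(9) = 2246
  P(9) = -1123/2.

-1123/2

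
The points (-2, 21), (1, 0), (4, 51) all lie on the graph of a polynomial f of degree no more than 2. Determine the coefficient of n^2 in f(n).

4

Write f(n) = an^2 + bn + c. Substituting each data point gives a linear system:
  4a - 2b + c = 21
  a + b + c = 0
  16a + 4b + c = 51
Solving the system yields a = 4, b = -3, c = -1.
So f(n) = 4n² - 3n - 1.
The leading coefficient is 4.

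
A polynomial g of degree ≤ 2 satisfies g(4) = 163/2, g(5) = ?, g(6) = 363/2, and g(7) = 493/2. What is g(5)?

253/2

The 3 known points determine the degree-2 polynomial uniquely.
Write g(x) = ax^2 + bx + c. Substituting each data point gives a linear system:
  16a + 4b + c = 163/2
  36a + 6b + c = 363/2
  49a + 7b + c = 493/2
Solving the system yields a = 5, b = 0, c = 3/2.
So g(x) = 5x² + 3/2.
Then g(5) = 253/2.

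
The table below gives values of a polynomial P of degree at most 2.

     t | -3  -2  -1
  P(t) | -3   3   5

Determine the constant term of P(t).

3

Write P(t) = at^2 + bt + c. Substituting each data point gives a linear system:
  9a - 3b + c = -3
  4a - 2b + c = 3
  a - b + c = 5
Solving the system yields a = -2, b = -4, c = 3.
So P(t) = -2t^2 - 4t + 3.
The constant term is 3.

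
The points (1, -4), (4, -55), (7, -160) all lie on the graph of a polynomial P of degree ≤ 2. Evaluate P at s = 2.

-15

Write P(s) = as^2 + bs + c. Substituting each data point gives a linear system:
  a + b + c = -4
  16a + 4b + c = -55
  49a + 7b + c = -160
Solving the system yields a = -3, b = -2, c = 1.
So P(s) = -3s² - 2s + 1.
Then P(2) = -15.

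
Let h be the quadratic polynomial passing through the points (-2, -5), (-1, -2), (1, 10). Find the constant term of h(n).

Write h(n) = an^2 + bn + c. Substituting each data point gives a linear system:
  4a - 2b + c = -5
  a - b + c = -2
  a + b + c = 10
Solving the system yields a = 1, b = 6, c = 3.
So h(n) = n^2 + 6n + 3.
The constant term is 3.

3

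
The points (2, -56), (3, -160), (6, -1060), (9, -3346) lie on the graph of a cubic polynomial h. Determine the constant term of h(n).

Write h(n) = an^3 + bn^2 + cn + d. Substituting each data point gives a linear system:
  8a + 4b + 2c + d = -56
  27a + 9b + 3c + d = -160
  216a + 36b + 6c + d = -1060
  729a + 81b + 9c + d = -3346
Solving the system yields a = -4, b = -5, c = -3, d = 2.
So h(n) = -4n³ - 5n² - 3n + 2.
The constant term is 2.

2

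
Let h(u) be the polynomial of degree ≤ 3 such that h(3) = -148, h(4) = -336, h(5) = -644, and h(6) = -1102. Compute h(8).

Forward differences of the values at u = 3, 4, 5, 6:
  h  : -148  -336  -644  -1102
  Δ  : -188  -308  -458
  Δ^2: -120  -150
  Δ^3: -30
The third differences are constant, confirming degree 3.
Interpolating (Newton forward form) and evaluating at u = 8 gives h(8) = -2588.

-2588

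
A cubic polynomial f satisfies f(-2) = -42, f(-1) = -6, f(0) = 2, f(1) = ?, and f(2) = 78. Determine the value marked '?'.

On equispaced nodes a degree-3 polynomial has vanishing fourth forward difference, so
  f(-2) - 4·f(-1) + 6·f(0) - 4·f(1) + f(2) = 0.
Substituting the known values and solving for f(1):
  -4·f(1) = -72
  f(1) = 18.

18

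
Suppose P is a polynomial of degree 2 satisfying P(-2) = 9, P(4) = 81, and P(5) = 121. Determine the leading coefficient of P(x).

4

Write P(x) = ax^2 + bx + c. Substituting each data point gives a linear system:
  4a - 2b + c = 9
  16a + 4b + c = 81
  25a + 5b + c = 121
Solving the system yields a = 4, b = 4, c = 1.
So P(x) = 4x² + 4x + 1.
The leading coefficient is 4.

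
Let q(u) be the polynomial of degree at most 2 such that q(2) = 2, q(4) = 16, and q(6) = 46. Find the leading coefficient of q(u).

Write q(u) = au^2 + bu + c. Substituting each data point gives a linear system:
  4a + 2b + c = 2
  16a + 4b + c = 16
  36a + 6b + c = 46
Solving the system yields a = 2, b = -5, c = 4.
So q(u) = 2u^2 - 5u + 4.
The leading coefficient is 2.

2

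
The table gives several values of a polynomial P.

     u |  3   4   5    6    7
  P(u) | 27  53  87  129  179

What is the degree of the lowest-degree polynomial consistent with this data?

2

Forward differences of the values at u = 3, 4, 5, 6, 7:
  P  : 27  53  87  129  179
  Δ  : 26  34  42  50
  Δ^2: 8  8  8
  Δ^3: 0  0
  Δ^4: 0
The second differences are constant (8) and nonzero, while all higher differences vanish, so the minimal degree is 2.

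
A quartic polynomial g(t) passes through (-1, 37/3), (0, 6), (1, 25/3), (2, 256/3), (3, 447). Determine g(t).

g(t) = 6t^4 - t^3 - (5/3)t^2 - t + 6

Using the Lagrange interpolation formula with nodes -1, 0, 1, 2, 3:
  L_0(t) = t(t - 1)(t - 2)(t - 3) / 24
  L_1(t) = (t + 1)(t - 1)(t - 2)(t - 3) / -6
  L_2(t) = (t + 1)t(t - 2)(t - 3) / 4
  L_3(t) = (t + 1)t(t - 1)(t - 3) / -6
  L_4(t) = (t + 1)t(t - 1)(t - 2) / 24
Then g(t) = 37/3·L_0(t) + 6·L_1(t) + 25/3·L_2(t) + 256/3·L_3(t) + 447·L_4(t).
Expanding and collecting terms gives g(t) = 6t^4 - t^3 - (5/3)t^2 - t + 6.
Check: g(-1) = 37/3. ✓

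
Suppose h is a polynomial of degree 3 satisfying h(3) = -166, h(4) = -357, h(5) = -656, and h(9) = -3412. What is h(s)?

h(s) = -4s^3 - 6s^2 - s - 1

Write h(s) = as^3 + bs^2 + cs + d. Substituting each data point gives a linear system:
  27a + 9b + 3c + d = -166
  64a + 16b + 4c + d = -357
  125a + 25b + 5c + d = -656
  729a + 81b + 9c + d = -3412
Solving the system yields a = -4, b = -6, c = -1, d = -1.
So h(s) = -4s^3 - 6s^2 - s - 1.
Check: h(9) = -3412. ✓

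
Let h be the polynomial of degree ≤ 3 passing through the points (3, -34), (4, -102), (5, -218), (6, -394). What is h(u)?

h(u) = -2u^3 + 6u + 2

Using the Lagrange interpolation formula with nodes 3, 4, 5, 6:
  L_0(u) = (u - 4)(u - 5)(u - 6) / -6
  L_1(u) = (u - 3)(u - 5)(u - 6) / 2
  L_2(u) = (u - 3)(u - 4)(u - 6) / -2
  L_3(u) = (u - 3)(u - 4)(u - 5) / 6
Then h(u) = -34·L_0(u) - 102·L_1(u) - 218·L_2(u) - 394·L_3(u).
Expanding and collecting terms gives h(u) = -2u³ + 6u + 2.
Check: h(4) = -102. ✓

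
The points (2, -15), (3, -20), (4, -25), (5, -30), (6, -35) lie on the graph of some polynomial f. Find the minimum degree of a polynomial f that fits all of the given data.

Forward differences of the values at x = 2, 3, 4, 5, 6:
  f  : -15  -20  -25  -30  -35
  Δ  : -5  -5  -5  -5
  Δ^2: 0  0  0
  Δ^3: 0  0
  Δ^4: 0
The first differences are constant (-5) and nonzero, while all higher differences vanish, so the minimal degree is 1.

1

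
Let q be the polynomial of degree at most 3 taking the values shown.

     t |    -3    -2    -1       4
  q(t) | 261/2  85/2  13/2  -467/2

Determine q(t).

Write q(t) = at^3 + bt^2 + ct + d. Substituting each data point gives a linear system:
  -27a + 9b - 3c + d = 261/2
  -8a + 4b - 2c + d = 85/2
  -a + b - c + d = 13/2
  64a + 16b + 4c + d = -467/2
Solving the system yields a = -4, b = 2, c = -2, d = -3/2.
So q(t) = -4t^3 + 2t^2 - 2t - 3/2.
Check: q(-2) = 85/2. ✓

q(t) = -4t^3 + 2t^2 - 2t - 3/2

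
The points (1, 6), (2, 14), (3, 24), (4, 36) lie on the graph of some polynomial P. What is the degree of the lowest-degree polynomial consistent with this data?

Forward differences of the values at x = 1, 2, 3, 4:
  P  : 6  14  24  36
  Δ  : 8  10  12
  Δ^2: 2  2
  Δ^3: 0
The second differences are constant (2) and nonzero, while all higher differences vanish, so the minimal degree is 2.

2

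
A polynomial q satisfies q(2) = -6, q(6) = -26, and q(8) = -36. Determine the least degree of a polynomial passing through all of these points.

Divided differences on the nodes 2, 6, 8:
  order 0: -6  -26  -36
  order 1: -5  -5
  order 2: 0
The order-1 divided differences are all -5 (nonzero) and every higher order vanishes, so the data lies on a polynomial of degree exactly 1.

1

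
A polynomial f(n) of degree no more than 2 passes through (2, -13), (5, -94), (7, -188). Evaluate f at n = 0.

1

Using the Lagrange interpolation formula with nodes 2, 5, 7:
  L_0(n) = (n - 5)(n - 7) / 15
  L_1(n) = (n - 2)(n - 7) / -6
  L_2(n) = (n - 2)(n - 5) / 10
Then f(n) = -13·L_0(n) - 94·L_1(n) - 188·L_2(n).
Expanding and collecting terms gives f(n) = -4n² + n + 1.
Evaluating at n = 0: f(0) = 1.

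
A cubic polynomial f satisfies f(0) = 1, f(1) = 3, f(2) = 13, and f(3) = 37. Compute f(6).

Using the Lagrange interpolation formula with nodes 0, 1, 2, 3:
  L_0(t) = (t - 1)(t - 2)(t - 3) / -6
  L_1(t) = t(t - 2)(t - 3) / 2
  L_2(t) = t(t - 1)(t - 3) / -2
  L_3(t) = t(t - 1)(t - 2) / 6
Then f(t) = 1·L_0(t) + 3·L_1(t) + 13·L_2(t) + 37·L_3(t).
Expanding and collecting terms gives f(t) = t^3 + t^2 + 1.
Evaluating at t = 6: f(6) = 253.

253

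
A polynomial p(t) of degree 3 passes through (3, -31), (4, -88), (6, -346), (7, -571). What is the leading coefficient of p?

Write p(t) = at^3 + bt^2 + ct + d. Substituting each data point gives a linear system:
  27a + 9b + 3c + d = -31
  64a + 16b + 4c + d = -88
  216a + 36b + 6c + d = -346
  343a + 49b + 7c + d = -571
Solving the system yields a = -2, b = 2, c = 3, d = -4.
So p(t) = -2t^3 + 2t^2 + 3t - 4.
The leading coefficient is -2.

-2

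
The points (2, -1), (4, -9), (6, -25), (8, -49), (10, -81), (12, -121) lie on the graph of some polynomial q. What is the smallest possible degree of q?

2

Forward differences of the values at t = 2, 4, 6, 8, 10, 12:
  q  : -1  -9  -25  -49  -81  -121
  Δ  : -8  -16  -24  -32  -40
  Δ^2: -8  -8  -8  -8
  Δ^3: 0  0  0
  Δ^4: 0  0
  Δ^5: 0
The second differences are constant (-8) and nonzero, while all higher differences vanish, so the minimal degree is 2.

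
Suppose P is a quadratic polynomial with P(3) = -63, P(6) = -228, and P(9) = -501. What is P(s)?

P(s) = -6s^2 - s - 6

Write P(s) = as^2 + bs + c. Substituting each data point gives a linear system:
  9a + 3b + c = -63
  36a + 6b + c = -228
  81a + 9b + c = -501
Solving the system yields a = -6, b = -1, c = -6.
So P(s) = -6s² - s - 6.
Check: P(6) = -228. ✓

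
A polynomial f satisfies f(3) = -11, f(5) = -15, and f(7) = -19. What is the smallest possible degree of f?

1

Forward differences of the values at x = 3, 5, 7:
  f  : -11  -15  -19
  Δ  : -4  -4
  Δ^2: 0
The first differences are constant (-4) and nonzero, while all higher differences vanish, so the minimal degree is 1.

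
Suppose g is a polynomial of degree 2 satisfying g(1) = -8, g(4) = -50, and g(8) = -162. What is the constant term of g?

-2

Write g(u) = au^2 + bu + c. Substituting each data point gives a linear system:
  a + b + c = -8
  16a + 4b + c = -50
  64a + 8b + c = -162
Solving the system yields a = -2, b = -4, c = -2.
So g(u) = -2u^2 - 4u - 2.
The constant term is -2.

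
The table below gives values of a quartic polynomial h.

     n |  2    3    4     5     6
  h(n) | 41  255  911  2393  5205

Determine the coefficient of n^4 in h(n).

5

Write h(n) = an^4 + bn^3 + cn^2 + dn + e. Substituting each data point gives a linear system:
  16a + 8b + 4c + 2d + e = 41
  81a + 27b + 9c + 3d + e = 255
  256a + 64b + 16c + 4d + e = 911
  625a + 125b + 25c + 5d + e = 2393
  1296a + 216b + 36c + 6d + e = 5205
Solving the system yields a = 5, b = -6, c = 0, d = 3, e = 3.
So h(n) = 5n⁴ - 6n³ + 3n + 3.
The leading coefficient is 5.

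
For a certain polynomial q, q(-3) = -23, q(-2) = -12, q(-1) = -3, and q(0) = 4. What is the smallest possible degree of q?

2

Forward differences of the values at n = -3, -2, -1, 0:
  q  : -23  -12  -3  4
  Δ  : 11  9  7
  Δ^2: -2  -2
  Δ^3: 0
The second differences are constant (-2) and nonzero, while all higher differences vanish, so the minimal degree is 2.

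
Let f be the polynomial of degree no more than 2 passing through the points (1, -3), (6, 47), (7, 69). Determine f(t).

Using the Lagrange interpolation formula with nodes 1, 6, 7:
  L_0(t) = (t - 6)(t - 7) / 30
  L_1(t) = (t - 1)(t - 7) / -5
  L_2(t) = (t - 1)(t - 6) / 6
Then f(t) = -3·L_0(t) + 47·L_1(t) + 69·L_2(t).
Expanding and collecting terms gives f(t) = 2t² - 4t - 1.
Check: f(6) = 47. ✓

f(t) = 2t^2 - 4t - 1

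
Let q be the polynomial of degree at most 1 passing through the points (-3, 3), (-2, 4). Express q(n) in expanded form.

q(n) = n + 6

Using the Lagrange interpolation formula with nodes -3, -2:
  L_0(n) = (n + 2) / -1
  L_1(n) = (n + 3) / 1
Then q(n) = 3·L_0(n) + 4·L_1(n).
Expanding and collecting terms gives q(n) = n + 6.
Check: q(-2) = 4. ✓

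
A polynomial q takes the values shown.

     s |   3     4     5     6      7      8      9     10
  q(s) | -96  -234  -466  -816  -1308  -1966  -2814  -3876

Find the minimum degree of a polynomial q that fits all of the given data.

Forward differences of the values at s = 3, 4, 5, 6, 7, 8, 9, 10:
  q  : -96  -234  -466  -816  -1308  -1966  -2814  -3876
  Δ  : -138  -232  -350  -492  -658  -848  -1062
  Δ^2: -94  -118  -142  -166  -190  -214
  Δ^3: -24  -24  -24  -24  -24
  Δ^4: 0  0  0  0
  Δ^5: 0  0  0
  Δ^6: 0  0
  Δ^7: 0
The third differences are constant (-24) and nonzero, while all higher differences vanish, so the minimal degree is 3.

3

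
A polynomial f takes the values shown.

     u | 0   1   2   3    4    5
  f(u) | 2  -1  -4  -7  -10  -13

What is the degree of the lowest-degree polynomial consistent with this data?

Forward differences of the values at u = 0, 1, 2, 3, 4, 5:
  f  : 2  -1  -4  -7  -10  -13
  Δ  : -3  -3  -3  -3  -3
  Δ^2: 0  0  0  0
  Δ^3: 0  0  0
  Δ^4: 0  0
  Δ^5: 0
The first differences are constant (-3) and nonzero, while all higher differences vanish, so the minimal degree is 1.

1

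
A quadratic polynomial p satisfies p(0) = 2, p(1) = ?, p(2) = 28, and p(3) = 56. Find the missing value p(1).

10

The 3 known points determine the degree-2 polynomial uniquely.
Write p(u) = au^2 + bu + c. Substituting each data point gives a linear system:
  c = 2
  4a + 2b + c = 28
  9a + 3b + c = 56
Solving the system yields a = 5, b = 3, c = 2.
So p(u) = 5u² + 3u + 2.
Then p(1) = 10.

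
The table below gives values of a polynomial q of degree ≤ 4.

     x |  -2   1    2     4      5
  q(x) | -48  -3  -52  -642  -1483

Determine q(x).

q(x) = -2x^4 - x^3 - 5x^2 + 3x + 2

Write q(x) = ax^4 + bx^3 + cx^2 + dx + e. Substituting each data point gives a linear system:
  16a - 8b + 4c - 2d + e = -48
  a + b + c + d + e = -3
  16a + 8b + 4c + 2d + e = -52
  256a + 64b + 16c + 4d + e = -642
  625a + 125b + 25c + 5d + e = -1483
Solving the system yields a = -2, b = -1, c = -5, d = 3, e = 2.
So q(x) = -2x^4 - x^3 - 5x^2 + 3x + 2.
Check: q(2) = -52. ✓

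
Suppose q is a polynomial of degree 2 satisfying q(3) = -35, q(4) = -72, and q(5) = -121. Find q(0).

Write q(s) = as^2 + bs + c. Substituting each data point gives a linear system:
  9a + 3b + c = -35
  16a + 4b + c = -72
  25a + 5b + c = -121
Solving the system yields a = -6, b = 5, c = 4.
So q(s) = -6s^2 + 5s + 4.
Then q(0) = 4.

4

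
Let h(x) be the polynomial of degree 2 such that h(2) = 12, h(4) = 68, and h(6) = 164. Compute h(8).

300

Using the Lagrange interpolation formula with nodes 2, 4, 6:
  L_0(x) = (x - 4)(x - 6) / 8
  L_1(x) = (x - 2)(x - 6) / -4
  L_2(x) = (x - 2)(x - 4) / 8
Then h(x) = 12·L_0(x) + 68·L_1(x) + 164·L_2(x).
Expanding and collecting terms gives h(x) = 5x^2 - 2x - 4.
Evaluating at x = 8: h(8) = 300.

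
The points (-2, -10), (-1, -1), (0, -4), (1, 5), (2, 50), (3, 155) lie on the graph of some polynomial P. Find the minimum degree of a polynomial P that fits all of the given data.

3

Forward differences of the values at n = -2, -1, 0, 1, 2, 3:
  P  : -10  -1  -4  5  50  155
  Δ  : 9  -3  9  45  105
  Δ^2: -12  12  36  60
  Δ^3: 24  24  24
  Δ^4: 0  0
  Δ^5: 0
The third differences are constant (24) and nonzero, while all higher differences vanish, so the minimal degree is 3.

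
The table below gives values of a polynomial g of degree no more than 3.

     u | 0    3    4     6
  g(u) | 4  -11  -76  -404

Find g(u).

Write g(u) = au^3 + bu^2 + cu + d. Substituting each data point gives a linear system:
  d = 4
  27a + 9b + 3c + d = -11
  64a + 16b + 4c + d = -76
  216a + 36b + 6c + d = -404
Solving the system yields a = -3, b = 6, c = 4, d = 4.
So g(u) = -3u^3 + 6u^2 + 4u + 4.
Check: g(3) = -11. ✓

g(u) = -3u^3 + 6u^2 + 4u + 4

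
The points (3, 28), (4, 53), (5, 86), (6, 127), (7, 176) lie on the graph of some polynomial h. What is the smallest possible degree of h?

2

Forward differences of the values at s = 3, 4, 5, 6, 7:
  h  : 28  53  86  127  176
  Δ  : 25  33  41  49
  Δ^2: 8  8  8
  Δ^3: 0  0
  Δ^4: 0
The second differences are constant (8) and nonzero, while all higher differences vanish, so the minimal degree is 2.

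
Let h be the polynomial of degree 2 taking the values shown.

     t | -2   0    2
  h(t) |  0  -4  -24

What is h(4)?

-60

Using the Lagrange interpolation formula with nodes -2, 0, 2:
  L_0(t) = t(t - 2) / 8
  L_1(t) = (t + 2)(t - 2) / -4
  L_2(t) = (t + 2)t / 8
Then h(t) = 0·L_0(t) - 4·L_1(t) - 24·L_2(t).
Expanding and collecting terms gives h(t) = -2t^2 - 6t - 4.
Evaluating at t = 4: h(4) = -60.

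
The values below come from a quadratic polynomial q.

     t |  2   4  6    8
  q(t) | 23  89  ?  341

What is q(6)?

On equispaced nodes a degree-2 polynomial has vanishing third forward difference, so
  - q(2) + 3·q(4) - 3·q(6) + q(8) = 0.
Substituting the known values and solving for q(6):
  -3·q(6) = -585
  q(6) = 195.

195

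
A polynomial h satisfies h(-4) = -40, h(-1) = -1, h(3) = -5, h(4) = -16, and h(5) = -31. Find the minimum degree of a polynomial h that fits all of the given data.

Divided differences on the nodes -4, -1, 3, 4, 5:
  order 0: -40  -1  -5  -16  -31
  order 1: 13  -1  -11  -15
  order 2: -2  -2  -2
  order 3: 0  0
  order 4: 0
The order-2 divided differences are all -2 (nonzero) and every higher order vanishes, so the data lies on a polynomial of degree exactly 2.

2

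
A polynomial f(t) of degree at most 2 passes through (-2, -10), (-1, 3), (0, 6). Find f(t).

Using the Lagrange interpolation formula with nodes -2, -1, 0:
  L_0(t) = (t + 1)t / 2
  L_1(t) = (t + 2)t / -1
  L_2(t) = (t + 2)(t + 1) / 2
Then f(t) = -10·L_0(t) + 3·L_1(t) + 6·L_2(t).
Expanding and collecting terms gives f(t) = -5t² - 2t + 6.
Check: f(0) = 6. ✓

f(t) = -5t^2 - 2t + 6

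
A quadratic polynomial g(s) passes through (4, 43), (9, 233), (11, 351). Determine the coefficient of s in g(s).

Write g(s) = as^2 + bs + c. Substituting each data point gives a linear system:
  16a + 4b + c = 43
  81a + 9b + c = 233
  121a + 11b + c = 351
Solving the system yields a = 3, b = -1, c = -1.
So g(s) = 3s^2 - s - 1.
The coefficient of s is -1.

-1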